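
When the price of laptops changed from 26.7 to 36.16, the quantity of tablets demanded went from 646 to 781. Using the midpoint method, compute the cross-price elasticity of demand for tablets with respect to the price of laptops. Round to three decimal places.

0.629

%ΔQ_x = (781 − 646)/[(646+781)/2] = 135/713.5 ≈ 0.1892.
%ΔP_y = (36.16 − 26.7)/[(26.7+36.16)/2] ≈ 0.3010.
E_xy = 0.1892/0.3010 ≈ 0.629.
E_xy > 0, so tablets and laptops are substitutes.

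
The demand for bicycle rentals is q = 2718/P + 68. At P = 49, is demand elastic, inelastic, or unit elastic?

inelastic

At P = 49, q = 123.4694.
dq/dP = −2718/P² = −1.132.
Point elasticity E = (dq/dP)·(P/q) = -1.132 × 49/123.4694 ≈ -0.449.
|E| ≈ 0.449 < 1, so demand is inelastic.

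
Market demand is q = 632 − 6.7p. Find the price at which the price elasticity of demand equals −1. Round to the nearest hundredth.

47.16

For linear demand q = a − bp, E = −bp/(a − bp). |E| = 1 ⇒ bp = a − bp ⇒ p = a/(2b).
p = 632/(2·6.7) ≈ 47.16.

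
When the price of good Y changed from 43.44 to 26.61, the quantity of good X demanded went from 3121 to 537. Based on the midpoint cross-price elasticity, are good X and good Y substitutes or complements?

%ΔQ_x = (537 − 3121)/[(3121+537)/2] = -2584/1829 ≈ -1.4128.
%ΔP_y = (26.61 − 43.44)/[(43.44+26.61)/2] ≈ -0.4805.
E_xy = -1.4128/-0.4805 ≈ 2.940.
E_xy > 0, so the goods are substitutes.

substitutes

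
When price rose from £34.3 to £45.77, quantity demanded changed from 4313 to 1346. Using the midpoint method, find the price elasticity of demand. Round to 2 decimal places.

%ΔQ = (1346 − 4313)/[(4313 + 1346)/2] = -2967/2829.5 ≈ -1.0486.
%Δp = (45.77 − 34.3)/[(34.3 + 45.77)/2] = 11.47/40.035 ≈ 0.2865.
Arc elasticity E = %ΔQ/%Δp ≈ -1.0486/0.2865 ≈ -3.66.
|E| > 1: demand is elastic over this range.

-3.66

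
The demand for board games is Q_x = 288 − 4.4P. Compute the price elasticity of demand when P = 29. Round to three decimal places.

-0.796

At P = 29, Q_x = 160.4.
dQ_x/dP = −4.4.
Point elasticity E = (dQ_x/dP)·(P/Q_x) = -4.4 × 29/160.4 ≈ -0.796.
|E| < 1, so demand is inelastic at this price.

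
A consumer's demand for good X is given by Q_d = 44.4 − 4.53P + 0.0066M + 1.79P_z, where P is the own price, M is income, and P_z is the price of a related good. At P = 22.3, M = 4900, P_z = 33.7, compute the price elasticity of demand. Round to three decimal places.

First evaluate Q_d: 44.4 − 4.53(22.3) + 0.0066(4900) + 1.79(33.7) = 44.4 − 101.019 + 32.34 + 60.323 = 36.044.
∂Q_d/∂P = −4.53, so E_p = (−4.53)·(22.3/36.044) ≈ -2.803.
|E_p| > 1: demand is elastic.

-2.803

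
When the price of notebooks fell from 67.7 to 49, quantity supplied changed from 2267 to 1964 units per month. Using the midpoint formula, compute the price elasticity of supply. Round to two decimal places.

%ΔQ = (1964 − 2267)/[(2267 + 1964)/2] = -303/2115.5 ≈ -0.1432.
%ΔP = (49 − 67.7)/[(67.7 + 49)/2] = -18.7/58.35 ≈ -0.3205.
Arc elasticity E = %ΔQ/%ΔP ≈ -0.1432/-0.3205 ≈ 0.45.
|E| < 1: supply is inelastic over this range.

0.45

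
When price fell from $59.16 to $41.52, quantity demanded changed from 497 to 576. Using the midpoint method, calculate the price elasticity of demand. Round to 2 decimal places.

-0.42

%ΔQ = (576 − 497)/[(497 + 576)/2] = 79/536.5 ≈ 0.1473.
%ΔP = (41.52 − 59.16)/[(59.16 + 41.52)/2] = -17.64/50.34 ≈ -0.3504.
Arc elasticity E = %ΔQ/%ΔP ≈ 0.1473/-0.3504 ≈ -0.42.
|E| < 1: demand is inelastic over this range.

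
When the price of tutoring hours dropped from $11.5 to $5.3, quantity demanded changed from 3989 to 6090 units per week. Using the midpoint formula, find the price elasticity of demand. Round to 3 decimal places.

-0.565

%ΔQ = (6090 − 3989)/[(3989 + 6090)/2] = 2101/5039.5 ≈ 0.4169.
%ΔP = (5.3 − 11.5)/[(11.5 + 5.3)/2] = -6.2/8.4 ≈ -0.7381.
Arc elasticity E = %ΔQ/%ΔP ≈ 0.4169/-0.7381 ≈ -0.565.
|E| < 1: demand is inelastic over this range.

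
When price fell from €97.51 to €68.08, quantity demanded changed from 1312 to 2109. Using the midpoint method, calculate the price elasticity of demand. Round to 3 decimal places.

%Δq = (2109 − 1312)/[(1312 + 2109)/2] = 797/1710.5 ≈ 0.4659.
%Δp = (68.08 − 97.51)/[(97.51 + 68.08)/2] = -29.43/82.795 ≈ -0.3555.
Arc elasticity E = %Δq/%Δp ≈ 0.4659/-0.3555 ≈ -1.311.
|E| > 1: demand is elastic over this range.

-1.311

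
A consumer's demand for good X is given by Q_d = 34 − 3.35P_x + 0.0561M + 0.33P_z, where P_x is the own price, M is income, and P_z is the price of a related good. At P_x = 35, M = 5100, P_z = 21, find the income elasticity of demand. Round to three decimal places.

First evaluate Q_d: 34 − 3.35(35) + 0.0561(5100) + 0.33(21) = 34 − 117.25 + 286.11 + 6.93 = 209.79.
∂Q_d/∂M = +0.0561, so E_I = 0.0561·(5100/209.79) ≈ 1.364.
E_I > 1: normal good (luxury).

1.364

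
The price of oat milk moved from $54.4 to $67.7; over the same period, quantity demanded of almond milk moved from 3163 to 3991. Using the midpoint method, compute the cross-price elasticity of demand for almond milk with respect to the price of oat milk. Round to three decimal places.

1.063

%ΔQ_x = (3991 − 3163)/[(3163+3991)/2] = 828/3577 ≈ 0.2315.
%ΔP_y = (67.7 − 54.4)/[(54.4+67.7)/2] ≈ 0.2179.
E_xy = 0.2315/0.2179 ≈ 1.063.
E_xy > 0, so almond milk and oat milk are substitutes.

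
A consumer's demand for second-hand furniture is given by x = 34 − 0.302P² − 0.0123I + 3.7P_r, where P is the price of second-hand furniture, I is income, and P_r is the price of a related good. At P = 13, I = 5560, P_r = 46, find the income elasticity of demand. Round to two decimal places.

-0.81

Substituting, x = 34 − 0.302(13)² − 0.0123(5560) + 3.7(46) = 34 − 51.038 − 68.388 + 170.2 = 84.774.
∂x/∂I = −0.0123, so E_I = -0.0123·(5560/84.774) ≈ -0.81.
E_I < 0: inferior good.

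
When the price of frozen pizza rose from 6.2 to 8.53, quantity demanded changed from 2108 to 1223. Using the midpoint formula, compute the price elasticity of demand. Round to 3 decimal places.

-1.680

%ΔQ = (1223 − 2108)/[(2108 + 1223)/2] = -885/1665.5 ≈ -0.5314.
%Δp = (8.53 − 6.2)/[(6.2 + 8.53)/2] = 2.33/7.365 ≈ 0.3164.
Arc elasticity E = %ΔQ/%Δp ≈ -0.5314/0.3164 ≈ -1.680.
|E| > 1: demand is elastic over this range.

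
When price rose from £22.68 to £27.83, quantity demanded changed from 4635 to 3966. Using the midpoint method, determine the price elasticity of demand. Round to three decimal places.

%Δq = (3966 − 4635)/[(4635 + 3966)/2] = -669/4300.5 ≈ -0.1556.
%Δp = (27.83 − 22.68)/[(22.68 + 27.83)/2] = 5.15/25.255 ≈ 0.2039.
Arc elasticity E = %Δq/%Δp ≈ -0.1556/0.2039 ≈ -0.763.
|E| < 1: demand is inelastic over this range.

-0.763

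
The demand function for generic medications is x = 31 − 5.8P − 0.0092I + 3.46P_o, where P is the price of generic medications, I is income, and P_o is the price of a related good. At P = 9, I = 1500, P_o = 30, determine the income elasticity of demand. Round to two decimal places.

-0.20

Evaluating quantity at (P, I, P_o) gives x = 31 − 5.8(9) − 0.0092(1500) + 3.46(30) = 31 − 52.2 − 13.8 + 103.8 = 68.8.
∂x/∂I = −0.0092, so E_I = -0.0092·(1500/68.8) ≈ -0.20.
E_I < 0: inferior good.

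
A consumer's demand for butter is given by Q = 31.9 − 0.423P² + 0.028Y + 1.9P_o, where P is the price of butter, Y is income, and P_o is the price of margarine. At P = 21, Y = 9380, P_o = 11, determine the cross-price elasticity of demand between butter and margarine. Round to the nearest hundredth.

0.16

First evaluate Q: 31.9 − 0.423(21)² + 0.028(9380) + 1.9(11) = 31.9 − 186.543 + 262.64 + 20.9 = 128.897.
∂Q/∂P_o = +1.9, so E_xy = 1.9·(11/128.897) ≈ 0.16.
E_xy > 0: the goods are substitutes.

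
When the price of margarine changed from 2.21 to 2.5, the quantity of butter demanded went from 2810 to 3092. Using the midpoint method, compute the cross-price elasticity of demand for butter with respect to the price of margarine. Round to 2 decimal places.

0.78

%ΔQ_x = (3092 − 2810)/[(2810+3092)/2] = 282/2951 ≈ 0.0956.
%ΔP_y = (2.5 − 2.21)/[(2.21+2.5)/2] ≈ 0.1231.
E_xy = 0.0956/0.1231 ≈ 0.78.
E_xy > 0, so butter and margarine are substitutes.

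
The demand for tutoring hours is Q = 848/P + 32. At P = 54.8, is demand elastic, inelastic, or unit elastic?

inelastic

At P = 54.8, Q = 47.4745.
dQ/dP = −848/P² = −0.2824.
Point elasticity E = (dQ/dP)·(P/Q) = -0.2824 × 54.8/47.4745 ≈ -0.326.
|E| ≈ 0.326 < 1, so demand is inelastic.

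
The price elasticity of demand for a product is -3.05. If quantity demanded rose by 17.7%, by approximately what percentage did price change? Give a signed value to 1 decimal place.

%ΔQ ≈ E × %ΔP ⇒ %ΔP = %ΔQ / E = (17.7%)/(-3.05) ≈ -5.8%.

-5.8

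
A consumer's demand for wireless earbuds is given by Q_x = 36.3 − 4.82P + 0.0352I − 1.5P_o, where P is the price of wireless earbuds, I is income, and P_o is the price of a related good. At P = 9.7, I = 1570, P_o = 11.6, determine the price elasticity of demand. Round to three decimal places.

First evaluate Q_x: 36.3 − 4.82(9.7) + 0.0352(1570) − 1.5(11.6) = 36.3 − 46.754 + 55.264 − 17.4 = 27.41.
∂Q_x/∂P = −4.82, so E_p = (−4.82)·(9.7/27.41) ≈ -1.706.
|E_p| > 1: demand is elastic.

-1.706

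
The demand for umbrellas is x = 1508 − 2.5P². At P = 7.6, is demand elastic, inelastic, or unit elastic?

At P = 7.6, x = 1363.6.
dx/dP = −2·2.5·P = −38.
Point elasticity E = (dx/dP)·(P/x) = -38 × 7.6/1363.6 ≈ -0.212.
|E| ≈ 0.212 < 1, so demand is inelastic.

inelastic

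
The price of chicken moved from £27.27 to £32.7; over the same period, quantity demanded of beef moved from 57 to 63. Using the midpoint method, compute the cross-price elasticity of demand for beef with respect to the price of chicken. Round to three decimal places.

0.552

%ΔQ_x = (63 − 57)/[(57+63)/2] = 6/60 ≈ 0.1000.
%ΔP_y = (32.7 − 27.27)/[(27.27+32.7)/2] ≈ 0.1811.
E_xy = 0.1000/0.1811 ≈ 0.552.
E_xy > 0, so beef and chicken are substitutes.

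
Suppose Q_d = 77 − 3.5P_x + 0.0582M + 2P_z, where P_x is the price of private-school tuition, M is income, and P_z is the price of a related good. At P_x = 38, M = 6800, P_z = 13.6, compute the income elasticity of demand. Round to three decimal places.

1.078

Q_d = 77 − 3.5(38) + 0.0582(6800) + 2(13.6) = 77 − 133 + 395.76 + 27.2 = 366.96.
∂Q_d/∂M = +0.0582, so E_I = 0.0582·(6800/366.96) ≈ 1.078.
E_I > 1: normal good (luxury).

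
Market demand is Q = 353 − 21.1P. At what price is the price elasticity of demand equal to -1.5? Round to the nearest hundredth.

10.04

Set −bP/(a − bP) = −1.5 ⇒ bP = 1.5(a − bP) ⇒ bP(1+1.5) = 1.5·a.
P = 1.5·353/(21.1·2.5) ≈ 10.04.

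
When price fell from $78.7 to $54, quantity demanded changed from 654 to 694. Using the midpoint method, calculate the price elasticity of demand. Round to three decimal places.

%ΔQ = (694 − 654)/[(654 + 694)/2] = 40/674 ≈ 0.0593.
%ΔP = (54 − 78.7)/[(78.7 + 54)/2] = -24.7/66.35 ≈ -0.3723.
Arc elasticity E = %ΔQ/%ΔP ≈ 0.0593/-0.3723 ≈ -0.159.
|E| < 1: demand is inelastic over this range.

-0.159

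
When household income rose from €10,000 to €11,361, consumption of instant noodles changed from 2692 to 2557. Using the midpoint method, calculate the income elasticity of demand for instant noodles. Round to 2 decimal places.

-0.40

%ΔQ = (2557 − 2692)/[(2692+2557)/2] = -135/2624.5 ≈ -0.0514.
%ΔY = (11,361 − 10,000)/[(10,000+11,361)/2] = 1361/10680.5 ≈ 0.1274.
E_I = %ΔQ/%ΔY ≈ -0.40.
E_I < 0: inferior good.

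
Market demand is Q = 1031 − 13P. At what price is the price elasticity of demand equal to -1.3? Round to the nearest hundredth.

Set −bP/(a − bP) = −1.3 ⇒ bP = 1.3(a − bP) ⇒ bP(1+1.3) = 1.3·a.
P = 1.3·1031/(13·2.3) ≈ 44.83.

44.83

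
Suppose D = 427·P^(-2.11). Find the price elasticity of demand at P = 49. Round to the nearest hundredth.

For a Cobb–Douglas (constant-elasticity) form D = A·P^α·…, the elasticity with respect to P equals the exponent α at every point.
Here the exponent on P is -2.11, so the price elasticity of demand is -2.11.

-2.11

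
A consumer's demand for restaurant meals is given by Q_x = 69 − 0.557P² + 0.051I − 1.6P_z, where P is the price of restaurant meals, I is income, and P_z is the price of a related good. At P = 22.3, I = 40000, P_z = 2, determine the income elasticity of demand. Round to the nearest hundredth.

1.12

At the given point, Q_x = 69 − 0.557(22.3)² + 0.051(40000) − 1.6(2) = 69 − 276.9905 + 2040 − 3.2 = 1828.8095.
∂Q_x/∂I = +0.051, so E_I = 0.051·(40000/1828.8095) ≈ 1.12.
E_I > 1: normal good (luxury).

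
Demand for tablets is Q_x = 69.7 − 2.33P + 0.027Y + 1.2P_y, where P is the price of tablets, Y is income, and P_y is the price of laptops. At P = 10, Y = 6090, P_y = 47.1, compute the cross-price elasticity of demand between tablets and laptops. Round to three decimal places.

0.211

Q_x = 69.7 − 2.33(10) + 0.027(6090) + 1.2(47.1) = 69.7 − 23.3 + 164.43 + 56.52 = 267.35.
∂Q_x/∂P_y = +1.2, so E_xy = 1.2·(47.1/267.35) ≈ 0.211.
E_xy > 0: the goods are substitutes.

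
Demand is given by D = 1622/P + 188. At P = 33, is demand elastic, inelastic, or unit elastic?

At P = 33, D = 237.1515.
dD/dP = −1622/P² = −1.4894.
Point elasticity E = (dD/dP)·(P/D) = -1.4894 × 33/237.1515 ≈ -0.207.
|E| ≈ 0.207 < 1, so demand is inelastic.

inelastic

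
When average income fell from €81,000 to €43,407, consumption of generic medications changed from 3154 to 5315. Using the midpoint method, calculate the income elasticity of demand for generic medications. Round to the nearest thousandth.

%ΔQ = (5315 − 3154)/[(3154+5315)/2] = 2161/4234.5 ≈ 0.5103.
%ΔM = (43,407 − 81,000)/[(81,000+43,407)/2] = -37593/62203.5 ≈ -0.6044.
E_I = %ΔQ/%ΔM ≈ -0.844.
E_I < 0: inferior good.

-0.844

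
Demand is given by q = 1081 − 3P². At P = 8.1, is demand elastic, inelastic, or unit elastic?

At P = 8.1, q = 884.17.
dq/dP = −2·3·P = −48.6.
Point elasticity E = (dq/dP)·(P/q) = -48.6 × 8.1/884.17 ≈ -0.445.
|E| ≈ 0.445 < 1, so demand is inelastic.

inelastic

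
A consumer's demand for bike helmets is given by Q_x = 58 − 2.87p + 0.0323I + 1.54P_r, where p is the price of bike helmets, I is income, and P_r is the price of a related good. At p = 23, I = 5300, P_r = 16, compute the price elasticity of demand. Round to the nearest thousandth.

-0.351

At the given point, Q_x = 58 − 2.87(23) + 0.0323(5300) + 1.54(16) = 58 − 66.01 + 171.19 + 24.64 = 187.82.
∂Q_x/∂p = −2.87, so E_p = (−2.87)·(23/187.82) ≈ -0.351.
|E_p| < 1: demand is inelastic.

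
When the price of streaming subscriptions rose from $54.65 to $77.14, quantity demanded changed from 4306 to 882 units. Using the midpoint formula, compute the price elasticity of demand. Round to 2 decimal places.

-3.87

%ΔQ = (882 − 4306)/[(4306 + 882)/2] = -3424/2594 ≈ -1.3200.
%ΔP = (77.14 − 54.65)/[(54.65 + 77.14)/2] = 22.49/65.895 ≈ 0.3413.
Arc elasticity E = %ΔQ/%ΔP ≈ -1.3200/0.3413 ≈ -3.87.
|E| > 1: demand is elastic over this range.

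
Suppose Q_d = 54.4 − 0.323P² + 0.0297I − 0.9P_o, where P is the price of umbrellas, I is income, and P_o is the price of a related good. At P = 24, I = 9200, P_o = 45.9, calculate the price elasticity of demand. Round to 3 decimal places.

Q_d = 54.4 − 0.323(24)² + 0.0297(9200) − 0.9(45.9) = 54.4 − 186.048 + 273.24 − 41.31 = 100.282.
∂Q_d/∂P = −2·0.323·P = -15.504, so E_p = -15.504·(24/100.282) ≈ -3.710.
|E_p| > 1: demand is elastic.

-3.710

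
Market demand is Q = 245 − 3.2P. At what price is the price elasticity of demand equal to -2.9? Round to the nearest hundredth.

56.93

Set −bP/(a − bP) = −2.9 ⇒ bP = 2.9(a − bP) ⇒ bP(1+2.9) = 2.9·a.
P = 2.9·245/(3.2·3.9) ≈ 56.93.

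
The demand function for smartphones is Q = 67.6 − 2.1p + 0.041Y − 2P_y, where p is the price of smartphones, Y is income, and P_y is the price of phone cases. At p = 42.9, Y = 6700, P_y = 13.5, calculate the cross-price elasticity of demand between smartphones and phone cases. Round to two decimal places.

-0.12

Evaluating quantity at (p, Y, P_y) gives Q = 67.6 − 2.1(42.9) + 0.041(6700) − 2(13.5) = 67.6 − 90.09 + 274.7 − 27 = 225.21.
∂Q/∂P_y = −2, so E_xy = -2·(13.5/225.21) ≈ -0.12.
E_xy < 0: the goods are complements.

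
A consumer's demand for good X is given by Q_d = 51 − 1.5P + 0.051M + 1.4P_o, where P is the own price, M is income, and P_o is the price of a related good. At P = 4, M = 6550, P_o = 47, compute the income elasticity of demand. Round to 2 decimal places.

First evaluate Q_d: 51 − 1.5(4) + 0.051(6550) + 1.4(47) = 51 − 6 + 334.05 + 65.8 = 444.85.
∂Q_d/∂M = +0.051, so E_I = 0.051·(6550/444.85) ≈ 0.75.
E_I ∈ (0,1): normal good (necessity).

0.75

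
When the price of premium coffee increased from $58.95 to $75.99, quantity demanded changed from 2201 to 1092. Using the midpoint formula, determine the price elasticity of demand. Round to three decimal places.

-2.667

%Δq = (1092 − 2201)/[(2201 + 1092)/2] = -1109/1646.5 ≈ -0.6735.
%ΔP = (75.99 − 58.95)/[(58.95 + 75.99)/2] = 17.04/67.47 ≈ 0.2526.
Arc elasticity E = %Δq/%ΔP ≈ -0.6735/0.2526 ≈ -2.667.
|E| > 1: demand is elastic over this range.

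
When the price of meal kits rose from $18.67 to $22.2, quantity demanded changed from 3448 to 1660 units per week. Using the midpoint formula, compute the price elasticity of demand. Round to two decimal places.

-4.05

%Δq = (1660 − 3448)/[(3448 + 1660)/2] = -1788/2554 ≈ -0.7001.
%ΔP = (22.2 − 18.67)/[(18.67 + 22.2)/2] = 3.53/20.435 ≈ 0.1727.
Arc elasticity E = %Δq/%ΔP ≈ -0.7001/0.1727 ≈ -4.05.
|E| > 1: demand is elastic over this range.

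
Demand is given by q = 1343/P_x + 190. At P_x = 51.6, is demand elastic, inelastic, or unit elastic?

At P_x = 51.6, q = 216.0271.
dq/dP_x = −1343/P_x² = −0.5044.
Point elasticity E = (dq/dP_x)·(P_x/q) = -0.5044 × 51.6/216.0271 ≈ -0.120.
|E| ≈ 0.120 < 1, so demand is inelastic.

inelastic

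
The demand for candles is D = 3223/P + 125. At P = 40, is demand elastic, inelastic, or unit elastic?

inelastic

At P = 40, D = 205.575.
dD/dP = −3223/P² = −2.0144.
Point elasticity E = (dD/dP)·(P/D) = -2.0144 × 40/205.575 ≈ -0.392.
|E| ≈ 0.392 < 1, so demand is inelastic.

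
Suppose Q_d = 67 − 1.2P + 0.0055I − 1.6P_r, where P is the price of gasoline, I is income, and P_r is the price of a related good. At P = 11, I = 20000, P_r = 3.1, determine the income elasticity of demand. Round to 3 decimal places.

Substituting, Q_d = 67 − 1.2(11) + 0.0055(20000) − 1.6(3.1) = 67 − 13.2 + 110 − 4.96 = 158.84.
∂Q_d/∂I = +0.0055, so E_I = 0.0055·(20000/158.84) ≈ 0.693.
E_I ∈ (0,1): normal good (necessity).

0.693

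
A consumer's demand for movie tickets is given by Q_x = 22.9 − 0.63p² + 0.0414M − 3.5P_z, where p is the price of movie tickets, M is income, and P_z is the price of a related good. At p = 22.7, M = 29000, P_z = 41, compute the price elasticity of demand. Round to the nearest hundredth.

-0.86

At the given point, Q_x = 22.9 − 0.63(22.7)² + 0.0414(29000) − 3.5(41) = 22.9 − 324.6327 + 1200.6 − 143.5 = 755.3673.
∂Q_x/∂p = −2·0.63·p = -28.602, so E_p = -28.602·(22.7/755.3673) ≈ -0.86.
|E_p| < 1: demand is inelastic.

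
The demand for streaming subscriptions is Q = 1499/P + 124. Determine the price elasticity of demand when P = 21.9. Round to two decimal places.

-0.36

At P = 21.9, Q = 192.4475.
dQ/dP = −1499/P² = −3.1255.
Point elasticity E = (dQ/dP)·(P/Q) = -3.1255 × 21.9/192.4475 ≈ -0.36.
|E| < 1, so demand is inelastic at this price.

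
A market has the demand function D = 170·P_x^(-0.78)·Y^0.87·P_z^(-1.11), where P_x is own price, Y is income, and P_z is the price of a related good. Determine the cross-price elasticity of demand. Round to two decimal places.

-1.11

For a Cobb–Douglas (constant-elasticity) form D = A·P_z^α·…, the elasticity with respect to P_z equals the exponent α at every point.
Here the exponent on P_z is -1.11, so the cross-price elasticity of demand is -1.11.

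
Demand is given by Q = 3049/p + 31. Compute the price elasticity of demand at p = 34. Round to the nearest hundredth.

At p = 34, Q = 120.6765.
dQ/dp = −3049/p² = −2.6375.
Point elasticity E = (dQ/dp)·(p/Q) = -2.6375 × 34/120.6765 ≈ -0.74.
|E| < 1, so demand is inelastic at this price.

-0.74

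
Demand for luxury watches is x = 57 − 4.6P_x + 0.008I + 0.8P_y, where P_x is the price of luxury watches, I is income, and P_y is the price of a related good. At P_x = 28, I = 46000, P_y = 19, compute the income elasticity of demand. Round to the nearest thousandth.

At the given point, x = 57 − 4.6(28) + 0.008(46000) + 0.8(19) = 57 − 128.8 + 368 + 15.2 = 311.4.
∂x/∂I = +0.008, so E_I = 0.008·(46000/311.4) ≈ 1.182.
E_I > 1: normal good (luxury).

1.182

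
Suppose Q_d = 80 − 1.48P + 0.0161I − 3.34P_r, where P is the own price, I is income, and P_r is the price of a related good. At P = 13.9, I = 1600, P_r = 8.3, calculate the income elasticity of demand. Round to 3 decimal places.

Q_d = 80 − 1.48(13.9) + 0.0161(1600) − 3.34(8.3) = 80 − 20.572 + 25.76 − 27.722 = 57.466.
∂Q_d/∂I = +0.0161, so E_I = 0.0161·(1600/57.466) ≈ 0.448.
E_I ∈ (0,1): normal good (necessity).

0.448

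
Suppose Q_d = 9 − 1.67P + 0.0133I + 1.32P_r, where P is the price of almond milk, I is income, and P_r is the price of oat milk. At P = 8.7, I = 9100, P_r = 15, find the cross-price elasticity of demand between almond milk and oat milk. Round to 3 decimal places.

0.146

Q_d = 9 − 1.67(8.7) + 0.0133(9100) + 1.32(15) = 9 − 14.529 + 121.03 + 19.8 = 135.301.
∂Q_d/∂P_r = +1.32, so E_xy = 1.32·(15/135.301) ≈ 0.146.
E_xy > 0: the goods are substitutes.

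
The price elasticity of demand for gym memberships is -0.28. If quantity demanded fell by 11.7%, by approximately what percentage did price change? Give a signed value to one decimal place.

%ΔQ ≈ E × %ΔP ⇒ %ΔP = %ΔQ / E = (-11.7%)/(-0.28) ≈ 41.8%.

41.8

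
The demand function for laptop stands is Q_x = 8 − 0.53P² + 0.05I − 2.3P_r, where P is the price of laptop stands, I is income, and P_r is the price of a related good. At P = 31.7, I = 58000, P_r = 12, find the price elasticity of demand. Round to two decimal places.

At the given point, Q_x = 8 − 0.53(31.7)² + 0.05(58000) − 2.3(12) = 8 − 532.5917 + 2900 − 27.6 = 2347.8083.
∂Q_x/∂P = −2·0.53·P = -33.602, so E_p = -33.602·(31.7/2347.8083) ≈ -0.45.
|E_p| < 1: demand is inelastic.

-0.45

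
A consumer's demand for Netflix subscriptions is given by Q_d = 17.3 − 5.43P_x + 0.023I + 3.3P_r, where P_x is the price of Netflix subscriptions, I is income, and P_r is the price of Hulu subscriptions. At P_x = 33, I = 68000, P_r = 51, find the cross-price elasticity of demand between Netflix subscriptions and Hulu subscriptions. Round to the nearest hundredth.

0.11

First evaluate Q_d: 17.3 − 5.43(33) + 0.023(68000) + 3.3(51) = 17.3 − 179.19 + 1564 + 168.3 = 1570.41.
∂Q_d/∂P_r = +3.3, so E_xy = 3.3·(51/1570.41) ≈ 0.11.
E_xy > 0: the goods are substitutes.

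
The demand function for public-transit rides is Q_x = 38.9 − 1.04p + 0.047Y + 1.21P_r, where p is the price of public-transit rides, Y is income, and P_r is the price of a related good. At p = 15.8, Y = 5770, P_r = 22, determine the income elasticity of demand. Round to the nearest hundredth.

Substituting, Q_x = 38.9 − 1.04(15.8) + 0.047(5770) + 1.21(22) = 38.9 − 16.432 + 271.19 + 26.62 = 320.278.
∂Q_x/∂Y = +0.047, so E_I = 0.047·(5770/320.278) ≈ 0.85.
E_I ∈ (0,1): normal good (necessity).

0.85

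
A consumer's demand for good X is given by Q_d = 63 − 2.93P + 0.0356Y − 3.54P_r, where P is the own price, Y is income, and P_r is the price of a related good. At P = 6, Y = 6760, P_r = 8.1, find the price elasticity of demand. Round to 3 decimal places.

Substituting, Q_d = 63 − 2.93(6) + 0.0356(6760) − 3.54(8.1) = 63 − 17.58 + 240.656 − 28.674 = 257.402.
∂Q_d/∂P = −2.93, so E_p = (−2.93)·(6/257.402) ≈ -0.068.
|E_p| < 1: demand is inelastic.

-0.068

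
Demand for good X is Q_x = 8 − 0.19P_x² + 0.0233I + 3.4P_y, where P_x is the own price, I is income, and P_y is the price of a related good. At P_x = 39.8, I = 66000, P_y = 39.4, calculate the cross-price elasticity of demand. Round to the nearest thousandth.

0.097

Substituting, Q_x = 8 − 0.19(39.8)² + 0.0233(66000) + 3.4(39.4) = 8 − 300.9676 + 1537.8 + 133.96 = 1378.7924.
∂Q_x/∂P_y = +3.4, so E_xy = 3.4·(39.4/1378.7924) ≈ 0.097.
E_xy > 0: the goods are substitutes.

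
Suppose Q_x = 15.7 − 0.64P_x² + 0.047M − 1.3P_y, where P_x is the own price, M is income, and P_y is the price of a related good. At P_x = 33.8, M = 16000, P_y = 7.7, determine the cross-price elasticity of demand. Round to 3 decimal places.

At the given point, Q_x = 15.7 − 0.64(33.8)² + 0.047(16000) − 1.3(7.7) = 15.7 − 731.1616 + 752 − 10.01 = 26.5284.
∂Q_x/∂P_y = −1.3, so E_xy = -1.3·(7.7/26.5284) ≈ -0.377.
E_xy < 0: the goods are complements.

-0.377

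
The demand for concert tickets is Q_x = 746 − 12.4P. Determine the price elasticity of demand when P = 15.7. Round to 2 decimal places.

-0.35

At P = 15.7, Q_x = 551.32.
dQ_x/dP = −12.4.
Point elasticity E = (dQ_x/dP)·(P/Q_x) = -12.4 × 15.7/551.32 ≈ -0.35.
|E| < 1, so demand is inelastic at this price.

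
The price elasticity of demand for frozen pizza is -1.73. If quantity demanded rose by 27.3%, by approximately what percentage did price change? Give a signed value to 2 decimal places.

-15.78

%ΔQ ≈ E × %ΔP ⇒ %ΔP = %ΔQ / E = (27.3%)/(-1.73) ≈ -15.78%.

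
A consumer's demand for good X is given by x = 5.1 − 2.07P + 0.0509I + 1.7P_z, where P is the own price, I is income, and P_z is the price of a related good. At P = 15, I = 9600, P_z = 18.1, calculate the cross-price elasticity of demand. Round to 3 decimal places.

0.062

First evaluate x: 5.1 − 2.07(15) + 0.0509(9600) + 1.7(18.1) = 5.1 − 31.05 + 488.64 + 30.77 = 493.46.
∂x/∂P_z = +1.7, so E_xy = 1.7·(18.1/493.46) ≈ 0.062.
E_xy > 0: the goods are substitutes.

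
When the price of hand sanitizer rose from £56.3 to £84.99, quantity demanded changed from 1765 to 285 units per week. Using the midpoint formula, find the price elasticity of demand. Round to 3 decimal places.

%ΔQ = (285 − 1765)/[(1765 + 285)/2] = -1480/1025 ≈ -1.4439.
%ΔP = (84.99 − 56.3)/[(56.3 + 84.99)/2] = 28.69/70.645 ≈ 0.4061.
Arc elasticity E = %ΔQ/%ΔP ≈ -1.4439/0.4061 ≈ -3.555.
|E| > 1: demand is elastic over this range.

-3.555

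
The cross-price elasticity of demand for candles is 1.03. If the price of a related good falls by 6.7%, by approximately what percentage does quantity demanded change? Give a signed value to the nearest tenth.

%ΔQ ≈ E × %ΔP_y = (1.03) × (-6.7%) ≈ -6.9%.

-6.9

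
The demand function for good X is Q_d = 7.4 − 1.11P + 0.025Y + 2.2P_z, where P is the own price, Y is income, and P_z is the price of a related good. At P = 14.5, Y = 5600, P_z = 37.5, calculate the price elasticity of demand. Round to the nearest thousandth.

Q_d = 7.4 − 1.11(14.5) + 0.025(5600) + 2.2(37.5) = 7.4 − 16.095 + 140 + 82.5 = 213.805.
∂Q_d/∂P = −1.11, so E_p = (−1.11)·(14.5/213.805) ≈ -0.075.
|E_p| < 1: demand is inelastic.

-0.075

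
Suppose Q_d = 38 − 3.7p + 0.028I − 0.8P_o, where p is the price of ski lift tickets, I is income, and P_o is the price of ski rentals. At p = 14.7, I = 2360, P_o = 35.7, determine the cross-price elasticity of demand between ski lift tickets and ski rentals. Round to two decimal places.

-1.35

Q_d = 38 − 3.7(14.7) + 0.028(2360) − 0.8(35.7) = 38 − 54.39 + 66.08 − 28.56 = 21.13.
∂Q_d/∂P_o = −0.8, so E_xy = -0.8·(35.7/21.13) ≈ -1.35.
E_xy < 0: the goods are complements.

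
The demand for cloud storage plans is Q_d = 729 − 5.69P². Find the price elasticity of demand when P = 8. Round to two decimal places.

At P = 8, Q_d = 364.84.
dQ_d/dP = −2·5.69·P = −91.04.
Point elasticity E = (dQ_d/dP)·(P/Q_d) = -91.04 × 8/364.84 ≈ -2.00.
|E| > 1, so demand is elastic at this price.

-2.00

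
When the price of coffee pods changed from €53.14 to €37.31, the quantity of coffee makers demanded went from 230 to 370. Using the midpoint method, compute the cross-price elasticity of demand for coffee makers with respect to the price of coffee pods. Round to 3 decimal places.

-1.333

%ΔQ_x = (370 − 230)/[(230+370)/2] = 140/300 ≈ 0.4667.
%ΔP_y = (37.31 − 53.14)/[(53.14+37.31)/2] ≈ -0.3500.
E_xy = 0.4667/-0.3500 ≈ -1.333.
E_xy < 0, so coffee makers and coffee pods are complements.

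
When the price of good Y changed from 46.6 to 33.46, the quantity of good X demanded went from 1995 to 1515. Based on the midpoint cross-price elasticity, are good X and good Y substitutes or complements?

%ΔQ_x = (1515 − 1995)/[(1995+1515)/2] = -480/1755 ≈ -0.2735.
%ΔP_y = (33.46 − 46.6)/[(46.6+33.46)/2] ≈ -0.3283.
E_xy = -0.2735/-0.3283 ≈ 0.833.
E_xy > 0, so the goods are substitutes.

substitutes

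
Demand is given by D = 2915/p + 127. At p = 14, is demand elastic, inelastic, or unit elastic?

At p = 14, D = 335.2143.
dD/dp = −2915/p² = −14.8724.
Point elasticity E = (dD/dp)·(p/D) = -14.8724 × 14/335.2143 ≈ -0.621.
|E| ≈ 0.621 < 1, so demand is inelastic.

inelastic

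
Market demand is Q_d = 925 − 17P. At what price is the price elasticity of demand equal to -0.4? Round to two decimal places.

15.55

Set −bP/(a − bP) = −0.4 ⇒ bP = 0.4(a − bP) ⇒ bP(1+0.4) = 0.4·a.
P = 0.4·925/(17·1.4) ≈ 15.55.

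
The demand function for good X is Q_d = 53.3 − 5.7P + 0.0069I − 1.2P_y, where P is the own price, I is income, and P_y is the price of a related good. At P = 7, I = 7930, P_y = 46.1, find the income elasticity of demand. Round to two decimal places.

4.28

Evaluating quantity at (P, I, P_y) gives Q_d = 53.3 − 5.7(7) + 0.0069(7930) − 1.2(46.1) = 53.3 − 39.9 + 54.717 − 55.32 = 12.797.
∂Q_d/∂I = +0.0069, so E_I = 0.0069·(7930/12.797) ≈ 4.28.
E_I > 1: normal good (luxury).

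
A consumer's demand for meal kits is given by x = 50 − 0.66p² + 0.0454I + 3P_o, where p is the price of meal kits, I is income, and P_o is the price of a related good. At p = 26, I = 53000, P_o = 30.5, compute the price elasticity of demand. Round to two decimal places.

Evaluating quantity at (p, I, P_o) gives x = 50 − 0.66(26)² + 0.0454(53000) + 3(30.5) = 50 − 446.16 + 2406.2 + 91.5 = 2101.54.
∂x/∂p = −2·0.66·p = -34.32, so E_p = -34.32·(26/2101.54) ≈ -0.42.
|E_p| < 1: demand is inelastic.

-0.42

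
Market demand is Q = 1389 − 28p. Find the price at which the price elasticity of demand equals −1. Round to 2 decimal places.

24.80

For linear demand Q = a − bp, E = −bp/(a − bp). |E| = 1 ⇒ bp = a − bp ⇒ p = a/(2b).
p = 1389/(2·28) ≈ 24.80.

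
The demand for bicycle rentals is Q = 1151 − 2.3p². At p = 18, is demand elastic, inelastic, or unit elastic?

At p = 18, Q = 405.8.
dQ/dp = −2·2.3·p = −82.8.
Point elasticity E = (dQ/dp)·(p/Q) = -82.8 × 18/405.8 ≈ -3.673.
|E| ≈ 3.673 > 1, so demand is elastic.

elastic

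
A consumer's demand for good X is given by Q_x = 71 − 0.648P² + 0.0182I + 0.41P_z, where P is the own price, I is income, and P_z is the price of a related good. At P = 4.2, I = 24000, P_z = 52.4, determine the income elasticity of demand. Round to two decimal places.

At the given point, Q_x = 71 − 0.648(4.2)² + 0.0182(24000) + 0.41(52.4) = 71 − 11.4307 + 436.8 + 21.484 = 517.8533.
∂Q_x/∂I = +0.0182, so E_I = 0.0182·(24000/517.8533) ≈ 0.84.
E_I ∈ (0,1): normal good (necessity).

0.84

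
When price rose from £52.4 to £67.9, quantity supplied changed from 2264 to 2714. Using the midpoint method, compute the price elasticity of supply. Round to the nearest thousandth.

0.702

%ΔQ = (2714 − 2264)/[(2264 + 2714)/2] = 450/2489 ≈ 0.1808.
%ΔP = (67.9 − 52.4)/[(52.4 + 67.9)/2] = 15.5/60.15 ≈ 0.2577.
Arc elasticity E = %ΔQ/%ΔP ≈ 0.1808/0.2577 ≈ 0.702.
|E| < 1: supply is inelastic over this range.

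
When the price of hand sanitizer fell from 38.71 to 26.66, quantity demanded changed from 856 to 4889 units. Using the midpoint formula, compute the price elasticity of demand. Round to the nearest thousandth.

%ΔQ = (4889 − 856)/[(856 + 4889)/2] = 4033/2872.5 ≈ 1.4040.
%ΔP = (26.66 − 38.71)/[(38.71 + 26.66)/2] = -12.05/32.685 ≈ -0.3687.
Arc elasticity E = %ΔQ/%ΔP ≈ 1.4040/-0.3687 ≈ -3.808.
|E| > 1: demand is elastic over this range.

-3.808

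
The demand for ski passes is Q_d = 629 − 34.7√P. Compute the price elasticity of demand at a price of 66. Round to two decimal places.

-0.41

At P = 66, Q_d = 347.0959.
dQ_d/dP = −34.7/(2√P) = −34.7/(2·8.124).
Point elasticity E = (dQ_d/dP)·(P/Q_d) = -2.1356 × 66/347.0959 ≈ -0.41.
|E| < 1, so demand is inelastic at this price.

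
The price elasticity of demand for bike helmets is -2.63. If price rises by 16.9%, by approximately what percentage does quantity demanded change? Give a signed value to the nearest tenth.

%ΔQ ≈ E × %ΔP = (-2.63) × (16.9%) ≈ -44.4%.

-44.4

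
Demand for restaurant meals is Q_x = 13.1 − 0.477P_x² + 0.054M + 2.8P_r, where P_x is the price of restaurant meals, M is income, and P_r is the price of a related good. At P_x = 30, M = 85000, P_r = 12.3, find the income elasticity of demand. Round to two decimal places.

Evaluating quantity at (P_x, M, P_r) gives Q_x = 13.1 − 0.477(30)² + 0.054(85000) + 2.8(12.3) = 13.1 − 429.3 + 4590 + 34.44 = 4208.24.
∂Q_x/∂M = +0.054, so E_I = 0.054·(85000/4208.24) ≈ 1.09.
E_I > 1: normal good (luxury).

1.09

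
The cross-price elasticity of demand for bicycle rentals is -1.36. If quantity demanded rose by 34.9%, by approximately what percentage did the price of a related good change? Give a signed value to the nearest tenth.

-25.7

%ΔQ ≈ E × %ΔP_y ⇒ %ΔP_y = %ΔQ / E = (34.9%)/(-1.36) ≈ -25.7%.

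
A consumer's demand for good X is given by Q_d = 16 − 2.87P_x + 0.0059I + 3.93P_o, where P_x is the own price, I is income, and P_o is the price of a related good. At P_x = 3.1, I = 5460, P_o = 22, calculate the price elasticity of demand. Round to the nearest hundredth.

-0.07

Substituting, Q_d = 16 − 2.87(3.1) + 0.0059(5460) + 3.93(22) = 16 − 8.897 + 32.214 + 86.46 = 125.777.
∂Q_d/∂P_x = −2.87, so E_p = (−2.87)·(3.1/125.777) ≈ -0.07.
|E_p| < 1: demand is inelastic.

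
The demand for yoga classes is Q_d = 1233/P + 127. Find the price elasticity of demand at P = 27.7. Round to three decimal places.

-0.260

At P = 27.7, Q_d = 171.5126.
dQ_d/dP = −1233/P² = −1.607.
Point elasticity E = (dQ_d/dP)·(P/Q_d) = -1.607 × 27.7/171.5126 ≈ -0.260.
|E| < 1, so demand is inelastic at this price.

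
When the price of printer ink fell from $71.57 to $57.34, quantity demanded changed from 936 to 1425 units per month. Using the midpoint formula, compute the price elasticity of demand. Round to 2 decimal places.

%ΔQ = (1425 − 936)/[(936 + 1425)/2] = 489/1180.5 ≈ 0.4142.
%ΔP = (57.34 − 71.57)/[(71.57 + 57.34)/2] = -14.23/64.455 ≈ -0.2208.
Arc elasticity E = %ΔQ/%ΔP ≈ 0.4142/-0.2208 ≈ -1.88.
|E| > 1: demand is elastic over this range.

-1.88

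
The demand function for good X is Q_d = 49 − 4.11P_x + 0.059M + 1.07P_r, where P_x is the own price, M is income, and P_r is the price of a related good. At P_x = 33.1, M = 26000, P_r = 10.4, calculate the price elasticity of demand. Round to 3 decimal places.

Substituting, Q_d = 49 − 4.11(33.1) + 0.059(26000) + 1.07(10.4) = 49 − 136.041 + 1534 + 11.128 = 1458.087.
∂Q_d/∂P_x = −4.11, so E_p = (−4.11)·(33.1/1458.087) ≈ -0.093.
|E_p| < 1: demand is inelastic.

-0.093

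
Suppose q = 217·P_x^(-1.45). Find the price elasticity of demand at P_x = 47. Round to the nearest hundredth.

For a Cobb–Douglas (constant-elasticity) form q = A·P_x^α·…, the elasticity with respect to P_x equals the exponent α at every point.
Here the exponent on P_x is -1.45, so the price elasticity of demand is -1.45.

-1.45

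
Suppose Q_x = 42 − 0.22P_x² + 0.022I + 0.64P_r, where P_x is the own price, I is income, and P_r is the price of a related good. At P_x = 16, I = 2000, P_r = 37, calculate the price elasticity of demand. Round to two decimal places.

-2.11

First evaluate Q_x: 42 − 0.22(16)² + 0.022(2000) + 0.64(37) = 42 − 56.32 + 44 + 23.68 = 53.36.
∂Q_x/∂P_x = −2·0.22·P_x = -7.04, so E_p = -7.04·(16/53.36) ≈ -2.11.
|E_p| > 1: demand is elastic.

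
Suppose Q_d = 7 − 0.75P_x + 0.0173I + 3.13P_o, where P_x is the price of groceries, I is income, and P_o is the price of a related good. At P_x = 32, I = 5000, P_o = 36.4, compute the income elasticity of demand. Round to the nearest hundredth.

First evaluate Q_d: 7 − 0.75(32) + 0.0173(5000) + 3.13(36.4) = 7 − 24 + 86.5 + 113.932 = 183.432.
∂Q_d/∂I = +0.0173, so E_I = 0.0173·(5000/183.432) ≈ 0.47.
E_I ∈ (0,1): normal good (necessity).

0.47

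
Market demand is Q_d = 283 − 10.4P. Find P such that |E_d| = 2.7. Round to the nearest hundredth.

19.86

Set −bP/(a − bP) = −2.7 ⇒ bP = 2.7(a − bP) ⇒ bP(1+2.7) = 2.7·a.
P = 2.7·283/(10.4·3.7) ≈ 19.86.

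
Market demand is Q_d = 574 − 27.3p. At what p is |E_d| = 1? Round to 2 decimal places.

10.51

For linear demand Q_d = a − bp, E = −bp/(a − bp). |E| = 1 ⇒ bp = a − bp ⇒ p = a/(2b).
p = 574/(2·27.3) ≈ 10.51.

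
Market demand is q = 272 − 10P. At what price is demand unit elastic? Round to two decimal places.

For linear demand q = a − bP, E = −bP/(a − bP). |E| = 1 ⇒ bP = a − bP ⇒ P = a/(2b).
P = 272/(2·10) = 13.60.

13.60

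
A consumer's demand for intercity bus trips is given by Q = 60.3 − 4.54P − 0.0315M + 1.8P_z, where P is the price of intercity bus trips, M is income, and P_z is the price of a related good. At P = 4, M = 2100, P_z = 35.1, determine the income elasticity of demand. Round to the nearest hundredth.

-1.69

Q = 60.3 − 4.54(4) − 0.0315(2100) + 1.8(35.1) = 60.3 − 18.16 − 66.15 + 63.18 = 39.17.
∂Q/∂M = −0.0315, so E_I = -0.0315·(2100/39.17) ≈ -1.69.
E_I < 0: inferior good.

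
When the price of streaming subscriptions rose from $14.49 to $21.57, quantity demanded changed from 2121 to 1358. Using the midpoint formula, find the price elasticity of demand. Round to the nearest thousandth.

-1.117

%ΔQ = (1358 − 2121)/[(2121 + 1358)/2] = -763/1739.5 ≈ -0.4386.
%Δp = (21.57 − 14.49)/[(14.49 + 21.57)/2] = 7.08/18.03 ≈ 0.3927.
Arc elasticity E = %ΔQ/%Δp ≈ -0.4386/0.3927 ≈ -1.117.
|E| > 1: demand is elastic over this range.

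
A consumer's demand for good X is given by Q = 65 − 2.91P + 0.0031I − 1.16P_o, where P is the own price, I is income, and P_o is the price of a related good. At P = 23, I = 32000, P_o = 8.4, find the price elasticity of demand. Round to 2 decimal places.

Q = 65 − 2.91(23) + 0.0031(32000) − 1.16(8.4) = 65 − 66.93 + 99.2 − 9.744 = 87.526.
∂Q/∂P = −2.91, so E_p = (−2.91)·(23/87.526) ≈ -0.76.
|E_p| < 1: demand is inelastic.

-0.76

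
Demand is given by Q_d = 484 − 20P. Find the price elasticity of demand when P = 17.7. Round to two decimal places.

-2.72

At P = 17.7, Q_d = 130.
dQ_d/dP = −20.
Point elasticity E = (dQ_d/dP)·(P/Q_d) = -20 × 17.7/130 ≈ -2.72.
|E| > 1, so demand is elastic at this price.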